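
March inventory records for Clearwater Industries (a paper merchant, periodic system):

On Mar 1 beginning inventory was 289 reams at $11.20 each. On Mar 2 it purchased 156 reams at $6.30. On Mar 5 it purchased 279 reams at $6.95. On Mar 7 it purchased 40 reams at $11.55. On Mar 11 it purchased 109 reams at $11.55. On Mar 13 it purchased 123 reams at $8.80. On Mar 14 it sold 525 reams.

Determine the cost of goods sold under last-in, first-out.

Mar 14, 525 sold [LIFO — newest first]: 123 @ $8.80 + 109 @ $11.55 + 40 @ $11.55 + 253 @ $6.95 = $4,561.70
Ending inventory: 289 @ $11.20 + 156 @ $6.30 + 26 @ $6.95 = $4,400.30
Check: goods available $8,962.00 = COGS $4,561.70 + ending $4,400.30

COGS = $4,561.70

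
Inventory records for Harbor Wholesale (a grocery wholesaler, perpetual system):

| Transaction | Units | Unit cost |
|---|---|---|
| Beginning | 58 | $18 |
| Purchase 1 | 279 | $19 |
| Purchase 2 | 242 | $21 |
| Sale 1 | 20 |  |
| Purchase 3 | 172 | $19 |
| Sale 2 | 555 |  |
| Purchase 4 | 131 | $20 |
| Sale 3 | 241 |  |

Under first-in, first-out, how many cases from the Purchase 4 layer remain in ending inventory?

66

Sale 1 (20) [FIFO — oldest first]: 20 @ $18 = $360
Sale 2 (555) [FIFO — oldest first]: 38 @ $18 + 279 @ $19 + 238 @ $21 = $10,983
Sale 3 (241) [FIFO — oldest first]: 4 @ $21 + 172 @ $19 + 65 @ $20 = $4,652
Total COGS = $360 + $10,983 + $4,652 = $15,995
Ending inventory: 66 @ $20 = $1,320
Check: goods available $17,315 = COGS $15,995 + ending $1,320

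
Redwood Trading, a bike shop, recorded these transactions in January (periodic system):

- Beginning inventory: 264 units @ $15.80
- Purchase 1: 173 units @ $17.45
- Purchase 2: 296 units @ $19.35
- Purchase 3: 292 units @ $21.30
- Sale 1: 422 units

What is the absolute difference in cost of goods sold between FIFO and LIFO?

FIFO COGS: 264 @ $15.80 + 158 @ $17.45 = $6,928.30
LIFO COGS: 292 @ $21.30 + 130 @ $19.35 = $8,735.10
Difference = |$6,928.30 − $8,735.10| = $1,806.80

$1,806.80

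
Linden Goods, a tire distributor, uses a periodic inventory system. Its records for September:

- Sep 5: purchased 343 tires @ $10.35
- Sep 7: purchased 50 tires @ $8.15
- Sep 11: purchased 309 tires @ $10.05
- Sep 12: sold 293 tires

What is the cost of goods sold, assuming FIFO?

Sep 12, 293 sold [FIFO — oldest first]: 293 @ $10.35 = $3,032.55
Ending inventory: 50 @ $10.35 + 50 @ $8.15 + 309 @ $10.05 = $4,030.45

COGS = $3,032.55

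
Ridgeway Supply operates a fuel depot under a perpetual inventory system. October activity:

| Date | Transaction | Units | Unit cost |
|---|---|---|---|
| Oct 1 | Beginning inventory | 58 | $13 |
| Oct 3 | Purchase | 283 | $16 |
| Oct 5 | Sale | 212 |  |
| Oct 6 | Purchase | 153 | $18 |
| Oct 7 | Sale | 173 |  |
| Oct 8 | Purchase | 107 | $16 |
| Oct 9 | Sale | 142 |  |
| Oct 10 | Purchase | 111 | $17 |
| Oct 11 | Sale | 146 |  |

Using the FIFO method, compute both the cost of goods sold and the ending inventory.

Oct 5, 212 sold [FIFO — oldest first]: 58 @ $13 + 154 @ $16 = $3,218
Oct 7, 173 sold [FIFO — oldest first]: 129 @ $16 + 44 @ $18 = $2,856
Oct 9, 142 sold [FIFO — oldest first]: 109 @ $18 + 33 @ $16 = $2,490
Oct 11, 146 sold [FIFO — oldest first]: 74 @ $16 + 72 @ $17 = $2,408
Total COGS = $3,218 + $2,856 + $2,490 + $2,408 = $10,972
Ending inventory: 39 @ $17 = $663

COGS = $10,972; ending inventory = $663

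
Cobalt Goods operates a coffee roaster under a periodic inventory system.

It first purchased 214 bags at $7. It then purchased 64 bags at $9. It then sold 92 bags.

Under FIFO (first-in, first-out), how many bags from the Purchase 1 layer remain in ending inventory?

122

Sale 1 (92) [FIFO — oldest first]: 92 @ $7 = $644
Ending inventory: 122 @ $7 + 64 @ $9 = $1,430
Check: goods available $2,074 = COGS $644 + ending $1,430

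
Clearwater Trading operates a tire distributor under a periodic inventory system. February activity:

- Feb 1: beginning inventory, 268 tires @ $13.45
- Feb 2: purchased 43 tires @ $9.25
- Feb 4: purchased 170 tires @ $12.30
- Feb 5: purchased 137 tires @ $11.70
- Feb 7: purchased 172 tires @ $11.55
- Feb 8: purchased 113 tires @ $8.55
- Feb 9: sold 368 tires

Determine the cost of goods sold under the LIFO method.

COGS = $3,923.85

Feb 9, 368 sold [LIFO — newest first]: 113 @ $8.55 + 172 @ $11.55 + 83 @ $11.70 = $3,923.85
Ending inventory: 268 @ $13.45 + 43 @ $9.25 + 170 @ $12.30 + 54 @ $11.70 = $6,725.15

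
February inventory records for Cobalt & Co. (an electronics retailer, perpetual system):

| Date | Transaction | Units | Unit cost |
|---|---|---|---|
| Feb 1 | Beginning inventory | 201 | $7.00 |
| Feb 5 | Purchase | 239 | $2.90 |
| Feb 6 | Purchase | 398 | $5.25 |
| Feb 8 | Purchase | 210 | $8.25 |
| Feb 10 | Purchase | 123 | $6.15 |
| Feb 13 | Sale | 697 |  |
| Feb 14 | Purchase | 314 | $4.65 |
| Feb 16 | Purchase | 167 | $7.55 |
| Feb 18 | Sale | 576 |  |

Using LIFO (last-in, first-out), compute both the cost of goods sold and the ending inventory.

COGS = $7,476.30; ending inventory = $1,923.20

Feb 13, 697 sold [LIFO — newest first]: 123 @ $6.15 + 210 @ $8.25 + 364 @ $5.25 = $4,399.95
Feb 18, 576 sold [LIFO — newest first]: 167 @ $7.55 + 314 @ $4.65 + 34 @ $5.25 + 61 @ $2.90 = $3,076.35
Total COGS = $4,399.95 + $3,076.35 = $7,476.30
Ending inventory: 201 @ $7.00 + 178 @ $2.90 = $1,923.20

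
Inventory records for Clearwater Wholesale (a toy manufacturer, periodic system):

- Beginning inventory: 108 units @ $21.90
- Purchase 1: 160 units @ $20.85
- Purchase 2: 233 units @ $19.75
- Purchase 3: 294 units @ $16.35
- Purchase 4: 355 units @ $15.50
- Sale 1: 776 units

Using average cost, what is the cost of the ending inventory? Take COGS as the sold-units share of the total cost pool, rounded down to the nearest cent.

Sale 1, sell 776: 776/1150 × $20,612.35 → $13,908.85
Ending inventory (cost pool remaining) = $6,703.50

Ending inventory = $6,703.50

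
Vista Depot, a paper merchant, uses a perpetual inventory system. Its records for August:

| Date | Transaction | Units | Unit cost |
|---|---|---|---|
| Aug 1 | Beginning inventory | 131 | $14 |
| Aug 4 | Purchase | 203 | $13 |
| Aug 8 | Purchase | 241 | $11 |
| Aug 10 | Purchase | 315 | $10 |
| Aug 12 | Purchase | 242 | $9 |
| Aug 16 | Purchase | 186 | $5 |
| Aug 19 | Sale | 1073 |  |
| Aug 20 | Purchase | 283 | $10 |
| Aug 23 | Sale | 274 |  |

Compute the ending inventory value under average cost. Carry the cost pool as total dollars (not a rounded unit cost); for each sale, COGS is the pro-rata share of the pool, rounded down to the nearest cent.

Ending inventory = $2,558.07

After Aug 1: 131 on hand, pool $1,834.00 (≈ $14.0000 each)
After Aug 4: 334 on hand, pool $4,473.00 (≈ $13.3922 each)
After Aug 8: 575 on hand, pool $7,124.00 (≈ $12.3896 each)
After Aug 10: 890 on hand, pool $10,274.00 (≈ $11.5438 each)
After Aug 12: 1132 on hand, pool $12,452.00 (≈ $11.0000 each)
After Aug 16: 1318 on hand, pool $13,382.00 (≈ $10.1533 each)
Aug 19, sell 1073: 1073/1318 × $13,382.00 → $10,894.45
After Aug 20: 528 on hand, pool $5,317.55 (≈ $10.0711 each)
Aug 23, sell 274: 274/528 × $5,317.55 → $2,759.48
Total COGS = $10,894.45 + $2,759.48 = $13,653.93
Ending inventory (cost pool remaining) = $2,558.07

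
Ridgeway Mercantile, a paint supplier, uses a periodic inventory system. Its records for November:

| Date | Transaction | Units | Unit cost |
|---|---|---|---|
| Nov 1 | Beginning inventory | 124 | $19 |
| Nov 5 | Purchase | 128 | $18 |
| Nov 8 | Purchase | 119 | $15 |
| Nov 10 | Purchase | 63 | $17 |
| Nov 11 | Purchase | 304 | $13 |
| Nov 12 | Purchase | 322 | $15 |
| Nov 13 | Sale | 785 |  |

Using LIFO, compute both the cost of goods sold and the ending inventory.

COGS = $11,293; ending inventory = $5,005

Nov 13, 785 sold [LIFO — newest first]: 322 @ $15 + 304 @ $13 + 63 @ $17 + 96 @ $15 = $11,293
Ending inventory: 124 @ $19 + 128 @ $18 + 23 @ $15 = $5,005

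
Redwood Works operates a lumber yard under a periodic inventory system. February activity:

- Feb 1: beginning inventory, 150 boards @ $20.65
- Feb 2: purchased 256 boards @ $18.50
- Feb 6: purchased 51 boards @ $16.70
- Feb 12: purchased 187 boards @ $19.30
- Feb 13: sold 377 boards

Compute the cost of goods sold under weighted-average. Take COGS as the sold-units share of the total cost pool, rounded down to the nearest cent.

COGS = $7,197.12

Feb 13, sell 377: 377/644 × $12,294.30 → $7,197.12
Ending inventory (cost pool remaining) = $5,097.18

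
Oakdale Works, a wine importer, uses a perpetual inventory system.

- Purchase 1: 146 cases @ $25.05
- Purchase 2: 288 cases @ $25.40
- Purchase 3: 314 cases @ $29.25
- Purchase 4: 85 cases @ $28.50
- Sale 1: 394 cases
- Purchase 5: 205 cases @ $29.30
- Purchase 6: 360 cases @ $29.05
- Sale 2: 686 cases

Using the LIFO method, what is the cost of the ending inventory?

Sale 1 (394) [LIFO — newest first]: 85 @ $28.50 + 309 @ $29.25 = $11,460.75
Sale 2 (686) [LIFO — newest first]: 360 @ $29.05 + 205 @ $29.30 + 5 @ $29.25 + 116 @ $25.40 = $19,557.15
Total COGS = $11,460.75 + $19,557.15 = $31,017.90
Ending inventory: 146 @ $25.05 + 172 @ $25.40 = $8,026.10

Ending inventory = $8,026.10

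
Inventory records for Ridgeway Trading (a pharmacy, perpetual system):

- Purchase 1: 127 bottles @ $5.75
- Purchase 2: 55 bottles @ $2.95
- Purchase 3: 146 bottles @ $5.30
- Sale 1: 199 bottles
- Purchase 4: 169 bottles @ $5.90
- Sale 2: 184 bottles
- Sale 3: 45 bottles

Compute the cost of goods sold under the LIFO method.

COGS = $2,266.65

Sale 1 (199) [LIFO — newest first]: 146 @ $5.30 + 53 @ $2.95 = $930.15
Sale 2 (184) [LIFO — newest first]: 169 @ $5.90 + 2 @ $2.95 + 13 @ $5.75 = $1,077.75
Sale 3 (45) [LIFO — newest first]: 45 @ $5.75 = $258.75
Total COGS = $930.15 + $1,077.75 + $258.75 = $2,266.65
Ending inventory: 69 @ $5.75 = $396.75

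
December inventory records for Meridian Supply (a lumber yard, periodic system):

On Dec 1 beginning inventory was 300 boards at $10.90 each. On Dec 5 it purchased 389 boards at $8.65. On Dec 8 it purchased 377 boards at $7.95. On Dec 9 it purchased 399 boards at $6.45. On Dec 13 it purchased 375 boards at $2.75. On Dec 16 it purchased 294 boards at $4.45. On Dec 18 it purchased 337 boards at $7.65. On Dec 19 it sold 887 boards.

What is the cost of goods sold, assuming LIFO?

Dec 19, 887 sold [LIFO — newest first]: 337 @ $7.65 + 294 @ $4.45 + 256 @ $2.75 = $4,590.35
Ending inventory: 300 @ $10.90 + 389 @ $8.65 + 377 @ $7.95 + 399 @ $6.45 + 119 @ $2.75 = $12,532.80

COGS = $4,590.35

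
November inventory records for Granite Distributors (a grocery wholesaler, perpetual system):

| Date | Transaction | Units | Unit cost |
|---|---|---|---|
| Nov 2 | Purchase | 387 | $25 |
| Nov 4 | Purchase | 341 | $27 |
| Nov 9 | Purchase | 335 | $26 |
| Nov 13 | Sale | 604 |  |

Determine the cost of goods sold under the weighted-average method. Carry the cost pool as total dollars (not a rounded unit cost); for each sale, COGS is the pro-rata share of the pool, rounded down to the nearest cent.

COGS = $15,677.86

After Nov 2: 387 on hand, pool $9,675.00 (≈ $25.0000 each)
After Nov 4: 728 on hand, pool $18,882.00 (≈ $25.9368 each)
After Nov 9: 1063 on hand, pool $27,592.00 (≈ $25.9567 each)
Nov 13, sell 604: 604/1063 × $27,592.00 → $15,677.86
Ending inventory (cost pool remaining) = $11,914.14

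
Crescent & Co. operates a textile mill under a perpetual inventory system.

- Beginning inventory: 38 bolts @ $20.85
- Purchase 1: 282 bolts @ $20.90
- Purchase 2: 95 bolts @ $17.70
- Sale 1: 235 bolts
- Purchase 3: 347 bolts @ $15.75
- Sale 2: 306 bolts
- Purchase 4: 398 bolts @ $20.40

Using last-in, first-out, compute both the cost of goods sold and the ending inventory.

Sale 1 (235) [LIFO — newest first]: 95 @ $17.70 + 140 @ $20.90 = $4,607.50
Sale 2 (306) [LIFO — newest first]: 306 @ $15.75 = $4,819.50
Total COGS = $4,607.50 + $4,819.50 = $9,427.00
Ending inventory: 38 @ $20.85 + 142 @ $20.90 + 41 @ $15.75 + 398 @ $20.40 = $12,525.05
Check: goods available $21,952.05 = COGS $9,427.00 + ending $12,525.05

COGS = $9,427.00; ending inventory = $12,525.05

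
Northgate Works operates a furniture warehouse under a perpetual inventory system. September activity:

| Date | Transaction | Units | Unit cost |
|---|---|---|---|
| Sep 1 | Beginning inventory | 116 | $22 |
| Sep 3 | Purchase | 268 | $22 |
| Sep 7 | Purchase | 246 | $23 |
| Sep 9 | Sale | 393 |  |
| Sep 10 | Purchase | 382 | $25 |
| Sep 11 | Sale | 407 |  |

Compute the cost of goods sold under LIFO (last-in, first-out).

COGS = $18,992

Sep 9, 393 sold [LIFO — newest first]: 246 @ $23 + 147 @ $22 = $8,892
Sep 11, 407 sold [LIFO — newest first]: 382 @ $25 + 25 @ $22 = $10,100
Total COGS = $8,892 + $10,100 = $18,992
Ending inventory: 116 @ $22 + 96 @ $22 = $4,664
Check: goods available $23,656 = COGS $18,992 + ending $4,664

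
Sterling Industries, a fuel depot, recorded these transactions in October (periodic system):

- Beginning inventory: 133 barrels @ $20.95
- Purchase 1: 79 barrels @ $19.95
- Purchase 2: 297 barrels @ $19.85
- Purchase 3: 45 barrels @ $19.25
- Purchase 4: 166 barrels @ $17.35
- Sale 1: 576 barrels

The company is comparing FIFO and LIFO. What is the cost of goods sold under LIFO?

COGS = $10,998.40

FIFO COGS: 133 @ $20.95 + 79 @ $19.95 + 297 @ $19.85 + 45 @ $19.25 + 22 @ $17.35 = $11,505.80
LIFO COGS: 166 @ $17.35 + 45 @ $19.25 + 297 @ $19.85 + 68 @ $19.95 = $10,998.40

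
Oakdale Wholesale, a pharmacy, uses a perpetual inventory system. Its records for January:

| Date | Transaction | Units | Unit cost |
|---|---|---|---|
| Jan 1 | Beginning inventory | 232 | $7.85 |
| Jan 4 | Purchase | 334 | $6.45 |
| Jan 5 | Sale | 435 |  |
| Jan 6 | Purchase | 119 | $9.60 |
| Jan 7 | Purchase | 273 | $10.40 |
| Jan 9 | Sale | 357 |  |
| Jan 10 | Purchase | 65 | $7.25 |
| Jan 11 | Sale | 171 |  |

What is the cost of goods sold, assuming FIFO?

Jan 5, 435 sold [FIFO — oldest first]: 232 @ $7.85 + 203 @ $6.45 = $3,130.55
Jan 9, 357 sold [FIFO — oldest first]: 131 @ $6.45 + 119 @ $9.60 + 107 @ $10.40 = $3,100.15
Jan 11, 171 sold [FIFO — oldest first]: 166 @ $10.40 + 5 @ $7.25 = $1,762.65
Total COGS = $3,130.55 + $3,100.15 + $1,762.65 = $7,993.35
Ending inventory: 60 @ $7.25 = $435.00
Check: goods available $8,428.35 = COGS $7,993.35 + ending $435.00

COGS = $7,993.35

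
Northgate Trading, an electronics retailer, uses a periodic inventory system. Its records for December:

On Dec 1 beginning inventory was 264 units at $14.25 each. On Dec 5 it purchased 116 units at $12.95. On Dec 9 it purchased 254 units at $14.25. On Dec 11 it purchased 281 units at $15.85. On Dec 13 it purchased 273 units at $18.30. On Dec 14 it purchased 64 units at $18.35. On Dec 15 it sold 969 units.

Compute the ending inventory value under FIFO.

Dec 15, 969 sold [FIFO — oldest first]: 264 @ $14.25 + 116 @ $12.95 + 254 @ $14.25 + 281 @ $15.85 + 54 @ $18.30 = $14,325.75
Ending inventory: 219 @ $18.30 + 64 @ $18.35 = $5,182.10

Ending inventory = $5,182.10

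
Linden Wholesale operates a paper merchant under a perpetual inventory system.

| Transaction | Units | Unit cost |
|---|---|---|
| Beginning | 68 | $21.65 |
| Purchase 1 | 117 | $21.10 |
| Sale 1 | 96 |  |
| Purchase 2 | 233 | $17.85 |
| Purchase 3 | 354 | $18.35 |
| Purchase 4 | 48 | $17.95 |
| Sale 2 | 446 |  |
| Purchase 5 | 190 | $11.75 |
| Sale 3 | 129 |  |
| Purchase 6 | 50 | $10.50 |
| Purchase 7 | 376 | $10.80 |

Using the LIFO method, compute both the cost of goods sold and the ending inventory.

Sale 1 (96) [LIFO — newest first]: 96 @ $21.10 = $2,025.60
Sale 2 (446) [LIFO — newest first]: 48 @ $17.95 + 354 @ $18.35 + 44 @ $17.85 = $8,142.90
Sale 3 (129) [LIFO — newest first]: 129 @ $11.75 = $1,515.75
Total COGS = $2,025.60 + $8,142.90 + $1,515.75 = $11,684.25
Ending inventory: 68 @ $21.65 + 21 @ $21.10 + 189 @ $17.85 + 61 @ $11.75 + 50 @ $10.50 + 376 @ $10.80 = $10,591.50
Check: goods available $22,275.75 = COGS $11,684.25 + ending $10,591.50

COGS = $11,684.25; ending inventory = $10,591.50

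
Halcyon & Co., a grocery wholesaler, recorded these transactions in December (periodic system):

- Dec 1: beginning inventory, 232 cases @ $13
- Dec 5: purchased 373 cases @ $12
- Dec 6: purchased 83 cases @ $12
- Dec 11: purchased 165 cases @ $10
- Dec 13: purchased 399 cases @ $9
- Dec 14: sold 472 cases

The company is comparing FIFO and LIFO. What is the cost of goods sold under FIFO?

FIFO COGS: 232 @ $13 + 240 @ $12 = $5,896
LIFO COGS: 399 @ $9 + 73 @ $10 = $4,321

COGS = $5,896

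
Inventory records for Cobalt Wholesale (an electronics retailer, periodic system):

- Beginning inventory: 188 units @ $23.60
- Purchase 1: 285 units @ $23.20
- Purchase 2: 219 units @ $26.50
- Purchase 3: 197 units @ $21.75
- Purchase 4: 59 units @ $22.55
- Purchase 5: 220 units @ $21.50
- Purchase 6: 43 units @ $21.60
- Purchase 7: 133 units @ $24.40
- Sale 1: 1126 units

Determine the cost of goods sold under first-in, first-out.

COGS = $26,294.50

Sale 1 (1126) [FIFO — oldest first]: 188 @ $23.60 + 285 @ $23.20 + 219 @ $26.50 + 197 @ $21.75 + 59 @ $22.55 + 178 @ $21.50 = $26,294.50
Ending inventory: 42 @ $21.50 + 43 @ $21.60 + 133 @ $24.40 = $5,077.00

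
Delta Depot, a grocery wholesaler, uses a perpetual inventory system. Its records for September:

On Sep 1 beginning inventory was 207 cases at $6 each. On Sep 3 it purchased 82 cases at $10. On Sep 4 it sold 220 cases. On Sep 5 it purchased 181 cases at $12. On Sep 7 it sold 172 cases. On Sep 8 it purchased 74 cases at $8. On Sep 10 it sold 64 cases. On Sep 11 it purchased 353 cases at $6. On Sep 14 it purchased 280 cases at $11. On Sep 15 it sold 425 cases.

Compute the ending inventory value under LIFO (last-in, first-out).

Sep 4, 220 sold [LIFO — newest first]: 82 @ $10 + 138 @ $6 = $1,648
Sep 7, 172 sold [LIFO — newest first]: 172 @ $12 = $2,064
Sep 10, 64 sold [LIFO — newest first]: 64 @ $8 = $512
Sep 15, 425 sold [LIFO — newest first]: 280 @ $11 + 145 @ $6 = $3,950
Total COGS = $1,648 + $2,064 + $512 + $3,950 = $8,174
Ending inventory: 69 @ $6 + 9 @ $12 + 10 @ $8 + 208 @ $6 = $1,850

Ending inventory = $1,850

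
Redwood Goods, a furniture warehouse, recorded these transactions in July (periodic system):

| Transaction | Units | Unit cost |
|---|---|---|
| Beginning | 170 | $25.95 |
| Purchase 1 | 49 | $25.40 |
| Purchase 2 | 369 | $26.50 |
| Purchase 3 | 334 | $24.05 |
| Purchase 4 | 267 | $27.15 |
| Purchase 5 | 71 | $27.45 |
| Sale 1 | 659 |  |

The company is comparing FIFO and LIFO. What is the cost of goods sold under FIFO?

FIFO COGS: 170 @ $25.95 + 49 @ $25.40 + 369 @ $26.50 + 71 @ $24.05 = $17,142.15
LIFO COGS: 71 @ $27.45 + 267 @ $27.15 + 321 @ $24.05 = $16,918.05

COGS = $17,142.15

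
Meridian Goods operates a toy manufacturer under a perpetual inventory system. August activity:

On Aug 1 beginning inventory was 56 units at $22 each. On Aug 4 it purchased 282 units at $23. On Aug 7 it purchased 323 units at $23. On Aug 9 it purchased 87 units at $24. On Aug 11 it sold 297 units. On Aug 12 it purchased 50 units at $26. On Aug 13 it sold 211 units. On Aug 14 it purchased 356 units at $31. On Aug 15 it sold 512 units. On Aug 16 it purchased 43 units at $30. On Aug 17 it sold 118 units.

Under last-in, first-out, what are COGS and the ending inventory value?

Aug 11, 297 sold [LIFO — newest first]: 87 @ $24 + 210 @ $23 = $6,918
Aug 13, 211 sold [LIFO — newest first]: 50 @ $26 + 113 @ $23 + 48 @ $23 = $5,003
Aug 15, 512 sold [LIFO — newest first]: 356 @ $31 + 156 @ $23 = $14,624
Aug 17, 118 sold [LIFO — newest first]: 43 @ $30 + 75 @ $23 = $3,015
Total COGS = $6,918 + $5,003 + $14,624 + $3,015 = $29,560
Ending inventory: 56 @ $22 + 3 @ $23 = $1,301

COGS = $29,560; ending inventory = $1,301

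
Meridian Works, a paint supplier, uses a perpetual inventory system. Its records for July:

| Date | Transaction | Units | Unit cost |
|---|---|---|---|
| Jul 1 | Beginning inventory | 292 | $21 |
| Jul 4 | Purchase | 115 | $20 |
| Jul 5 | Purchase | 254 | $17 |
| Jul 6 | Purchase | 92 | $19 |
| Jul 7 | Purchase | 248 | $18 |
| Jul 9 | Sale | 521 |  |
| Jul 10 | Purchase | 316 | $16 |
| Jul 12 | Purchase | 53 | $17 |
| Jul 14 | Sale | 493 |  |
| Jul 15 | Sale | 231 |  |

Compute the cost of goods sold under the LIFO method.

COGS = $22,294

Jul 9, 521 sold [LIFO — newest first]: 248 @ $18 + 92 @ $19 + 181 @ $17 = $9,289
Jul 14, 493 sold [LIFO — newest first]: 53 @ $17 + 316 @ $16 + 73 @ $17 + 51 @ $20 = $8,218
Jul 15, 231 sold [LIFO — newest first]: 64 @ $20 + 167 @ $21 = $4,787
Total COGS = $9,289 + $8,218 + $4,787 = $22,294
Ending inventory: 125 @ $21 = $2,625
Check: goods available $24,919 = COGS $22,294 + ending $2,625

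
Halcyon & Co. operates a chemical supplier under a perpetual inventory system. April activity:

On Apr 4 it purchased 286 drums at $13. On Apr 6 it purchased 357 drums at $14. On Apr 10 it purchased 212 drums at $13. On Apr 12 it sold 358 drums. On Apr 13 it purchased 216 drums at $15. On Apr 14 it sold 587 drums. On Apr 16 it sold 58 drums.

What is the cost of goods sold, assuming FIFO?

COGS = $13,692

Apr 12, 358 sold [FIFO — oldest first]: 286 @ $13 + 72 @ $14 = $4,726
Apr 14, 587 sold [FIFO — oldest first]: 285 @ $14 + 212 @ $13 + 90 @ $15 = $8,096
Apr 16, 58 sold [FIFO — oldest first]: 58 @ $15 = $870
Total COGS = $4,726 + $8,096 + $870 = $13,692
Ending inventory: 68 @ $15 = $1,020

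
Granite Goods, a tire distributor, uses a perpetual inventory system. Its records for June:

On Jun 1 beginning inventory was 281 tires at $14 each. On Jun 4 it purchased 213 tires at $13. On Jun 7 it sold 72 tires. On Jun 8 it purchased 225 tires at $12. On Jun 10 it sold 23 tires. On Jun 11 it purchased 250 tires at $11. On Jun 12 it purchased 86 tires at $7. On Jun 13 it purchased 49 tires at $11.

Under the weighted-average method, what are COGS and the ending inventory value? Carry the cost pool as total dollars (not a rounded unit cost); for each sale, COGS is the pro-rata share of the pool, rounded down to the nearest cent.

COGS = $1,276.48; ending inventory = $12,017.52

After Jun 1: 281 on hand, pool $3,934.00 (≈ $14.0000 each)
After Jun 4: 494 on hand, pool $6,703.00 (≈ $13.5688 each)
Jun 7, sell 72: 72/494 × $6,703.00 → $976.95
After Jun 8: 647 on hand, pool $8,426.05 (≈ $13.0233 each)
Jun 10, sell 23: 23/647 × $8,426.05 → $299.53
After Jun 11: 874 on hand, pool $10,876.52 (≈ $12.4445 each)
After Jun 12: 960 on hand, pool $11,478.52 (≈ $11.9568 each)
After Jun 13: 1009 on hand, pool $12,017.52 (≈ $11.9103 each)
Total COGS = $976.95 + $299.53 = $1,276.48
Ending inventory (cost pool remaining) = $12,017.52
Check: goods available $13,294.00 = COGS $1,276.48 + ending $12,017.52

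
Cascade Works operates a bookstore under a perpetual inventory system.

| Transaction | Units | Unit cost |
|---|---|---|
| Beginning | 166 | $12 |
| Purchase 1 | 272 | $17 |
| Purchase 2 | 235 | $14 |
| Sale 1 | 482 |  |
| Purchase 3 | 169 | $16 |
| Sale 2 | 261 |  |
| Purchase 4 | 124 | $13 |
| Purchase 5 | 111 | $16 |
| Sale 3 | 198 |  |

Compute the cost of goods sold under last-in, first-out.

COGS = $14,329

Sale 1 (482) [LIFO — newest first]: 235 @ $14 + 247 @ $17 = $7,489
Sale 2 (261) [LIFO — newest first]: 169 @ $16 + 25 @ $17 + 67 @ $12 = $3,933
Sale 3 (198) [LIFO — newest first]: 111 @ $16 + 87 @ $13 = $2,907
Total COGS = $7,489 + $3,933 + $2,907 = $14,329
Ending inventory: 99 @ $12 + 37 @ $13 = $1,669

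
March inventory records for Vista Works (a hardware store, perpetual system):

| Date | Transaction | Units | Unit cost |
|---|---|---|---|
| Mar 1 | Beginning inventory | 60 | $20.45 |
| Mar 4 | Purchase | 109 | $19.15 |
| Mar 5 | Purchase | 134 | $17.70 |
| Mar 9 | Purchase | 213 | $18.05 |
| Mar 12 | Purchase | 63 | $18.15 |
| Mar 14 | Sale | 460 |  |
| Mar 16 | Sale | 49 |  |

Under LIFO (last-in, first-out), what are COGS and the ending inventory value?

Mar 14, 460 sold [LIFO — newest first]: 63 @ $18.15 + 213 @ $18.05 + 134 @ $17.70 + 50 @ $19.15 = $8,317.40
Mar 16, 49 sold [LIFO — newest first]: 49 @ $19.15 = $938.35
Total COGS = $8,317.40 + $938.35 = $9,255.75
Ending inventory: 60 @ $20.45 + 10 @ $19.15 = $1,418.50

COGS = $9,255.75; ending inventory = $1,418.50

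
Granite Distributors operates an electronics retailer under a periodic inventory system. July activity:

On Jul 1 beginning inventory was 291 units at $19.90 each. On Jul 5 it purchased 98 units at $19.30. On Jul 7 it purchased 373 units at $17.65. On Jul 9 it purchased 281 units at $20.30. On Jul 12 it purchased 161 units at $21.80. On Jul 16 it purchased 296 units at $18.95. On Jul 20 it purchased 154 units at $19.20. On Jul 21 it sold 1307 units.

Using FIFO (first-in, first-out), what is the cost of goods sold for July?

COGS = $25,431.70

Jul 21, 1307 sold [FIFO — oldest first]: 291 @ $19.90 + 98 @ $19.30 + 373 @ $17.65 + 281 @ $20.30 + 161 @ $21.80 + 103 @ $18.95 = $25,431.70
Ending inventory: 193 @ $18.95 + 154 @ $19.20 = $6,614.15
Check: goods available $32,045.85 = COGS $25,431.70 + ending $6,614.15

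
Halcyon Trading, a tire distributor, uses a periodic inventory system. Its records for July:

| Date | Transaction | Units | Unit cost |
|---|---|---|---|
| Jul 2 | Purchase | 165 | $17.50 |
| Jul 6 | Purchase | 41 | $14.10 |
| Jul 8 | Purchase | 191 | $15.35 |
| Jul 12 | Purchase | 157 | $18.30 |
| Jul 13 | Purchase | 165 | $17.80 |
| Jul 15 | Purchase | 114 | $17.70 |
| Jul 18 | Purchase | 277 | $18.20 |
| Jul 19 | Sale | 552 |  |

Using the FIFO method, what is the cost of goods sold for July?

COGS = $9,233.95

Jul 19, 552 sold [FIFO — oldest first]: 165 @ $17.50 + 41 @ $14.10 + 191 @ $15.35 + 155 @ $18.30 = $9,233.95
Ending inventory: 2 @ $18.30 + 165 @ $17.80 + 114 @ $17.70 + 277 @ $18.20 = $10,032.80
Check: goods available $19,266.75 = COGS $9,233.95 + ending $10,032.80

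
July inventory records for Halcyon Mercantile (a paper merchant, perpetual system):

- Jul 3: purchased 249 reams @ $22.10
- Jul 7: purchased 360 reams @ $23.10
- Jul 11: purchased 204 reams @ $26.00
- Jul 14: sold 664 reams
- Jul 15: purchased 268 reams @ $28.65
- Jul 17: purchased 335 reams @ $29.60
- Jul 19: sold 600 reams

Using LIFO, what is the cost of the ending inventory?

Ending inventory = $3,378.85

Jul 14, 664 sold [LIFO — newest first]: 204 @ $26.00 + 360 @ $23.10 + 100 @ $22.10 = $15,830.00
Jul 19, 600 sold [LIFO — newest first]: 335 @ $29.60 + 265 @ $28.65 = $17,508.25
Total COGS = $15,830.00 + $17,508.25 = $33,338.25
Ending inventory: 149 @ $22.10 + 3 @ $28.65 = $3,378.85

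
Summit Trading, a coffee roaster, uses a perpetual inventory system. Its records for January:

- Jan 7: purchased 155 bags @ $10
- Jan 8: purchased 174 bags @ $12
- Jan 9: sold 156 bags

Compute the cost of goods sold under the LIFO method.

Jan 9, 156 sold [LIFO — newest first]: 156 @ $12 = $1,872
Ending inventory: 155 @ $10 + 18 @ $12 = $1,766

COGS = $1,872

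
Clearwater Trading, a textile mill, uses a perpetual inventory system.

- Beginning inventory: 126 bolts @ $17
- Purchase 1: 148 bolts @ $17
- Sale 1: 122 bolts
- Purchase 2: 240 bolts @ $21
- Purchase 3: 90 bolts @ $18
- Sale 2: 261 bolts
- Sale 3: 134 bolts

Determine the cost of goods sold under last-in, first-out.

Sale 1 (122) [LIFO — newest first]: 122 @ $17 = $2,074
Sale 2 (261) [LIFO — newest first]: 90 @ $18 + 171 @ $21 = $5,211
Sale 3 (134) [LIFO — newest first]: 69 @ $21 + 26 @ $17 + 39 @ $17 = $2,554
Total COGS = $2,074 + $5,211 + $2,554 = $9,839
Ending inventory: 87 @ $17 = $1,479

COGS = $9,839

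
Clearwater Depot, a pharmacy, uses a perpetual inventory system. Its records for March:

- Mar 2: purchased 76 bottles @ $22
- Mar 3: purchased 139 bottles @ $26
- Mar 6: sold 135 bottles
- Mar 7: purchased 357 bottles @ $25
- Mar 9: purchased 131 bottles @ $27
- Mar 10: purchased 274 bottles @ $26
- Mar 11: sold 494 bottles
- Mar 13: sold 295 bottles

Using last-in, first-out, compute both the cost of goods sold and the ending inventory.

COGS = $23,706; ending inventory = $1,166

Mar 6, 135 sold [LIFO — newest first]: 135 @ $26 = $3,510
Mar 11, 494 sold [LIFO — newest first]: 274 @ $26 + 131 @ $27 + 89 @ $25 = $12,886
Mar 13, 295 sold [LIFO — newest first]: 268 @ $25 + 4 @ $26 + 23 @ $22 = $7,310
Total COGS = $3,510 + $12,886 + $7,310 = $23,706
Ending inventory: 53 @ $22 = $1,166
Check: goods available $24,872 = COGS $23,706 + ending $1,166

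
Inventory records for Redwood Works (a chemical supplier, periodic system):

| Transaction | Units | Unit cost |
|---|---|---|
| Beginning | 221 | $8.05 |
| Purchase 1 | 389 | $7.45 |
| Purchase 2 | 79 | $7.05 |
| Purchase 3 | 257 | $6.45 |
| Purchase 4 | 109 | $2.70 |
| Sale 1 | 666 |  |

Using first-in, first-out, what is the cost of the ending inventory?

Sale 1 (666) [FIFO — oldest first]: 221 @ $8.05 + 389 @ $7.45 + 56 @ $7.05 = $5,071.90
Ending inventory: 23 @ $7.05 + 257 @ $6.45 + 109 @ $2.70 = $2,114.10

Ending inventory = $2,114.10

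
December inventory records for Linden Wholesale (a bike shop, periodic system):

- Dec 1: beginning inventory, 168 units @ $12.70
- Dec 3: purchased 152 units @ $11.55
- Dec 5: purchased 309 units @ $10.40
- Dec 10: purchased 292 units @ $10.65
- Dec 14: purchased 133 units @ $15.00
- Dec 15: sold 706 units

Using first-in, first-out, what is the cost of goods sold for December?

COGS = $7,922.85

Dec 15, 706 sold [FIFO — oldest first]: 168 @ $12.70 + 152 @ $11.55 + 309 @ $10.40 + 77 @ $10.65 = $7,922.85
Ending inventory: 215 @ $10.65 + 133 @ $15.00 = $4,284.75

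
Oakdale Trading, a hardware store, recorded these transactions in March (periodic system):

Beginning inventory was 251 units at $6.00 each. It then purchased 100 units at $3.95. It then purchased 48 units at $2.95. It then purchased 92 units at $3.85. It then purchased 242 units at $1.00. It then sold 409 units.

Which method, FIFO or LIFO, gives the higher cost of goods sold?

FIFO

FIFO COGS: 251 @ $6.00 + 100 @ $3.95 + 48 @ $2.95 + 10 @ $3.85 = $2,081.10
LIFO COGS: 242 @ $1.00 + 92 @ $3.85 + 48 @ $2.95 + 27 @ $3.95 = $844.45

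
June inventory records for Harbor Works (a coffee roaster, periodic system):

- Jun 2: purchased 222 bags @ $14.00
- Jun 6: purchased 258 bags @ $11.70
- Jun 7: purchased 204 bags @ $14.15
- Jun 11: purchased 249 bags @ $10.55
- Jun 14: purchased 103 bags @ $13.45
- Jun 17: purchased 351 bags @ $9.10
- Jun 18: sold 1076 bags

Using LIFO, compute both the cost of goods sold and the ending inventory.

Jun 18, 1076 sold [LIFO — newest first]: 351 @ $9.10 + 103 @ $13.45 + 249 @ $10.55 + 204 @ $14.15 + 169 @ $11.70 = $12,070.30
Ending inventory: 222 @ $14.00 + 89 @ $11.70 = $4,149.30

COGS = $12,070.30; ending inventory = $4,149.30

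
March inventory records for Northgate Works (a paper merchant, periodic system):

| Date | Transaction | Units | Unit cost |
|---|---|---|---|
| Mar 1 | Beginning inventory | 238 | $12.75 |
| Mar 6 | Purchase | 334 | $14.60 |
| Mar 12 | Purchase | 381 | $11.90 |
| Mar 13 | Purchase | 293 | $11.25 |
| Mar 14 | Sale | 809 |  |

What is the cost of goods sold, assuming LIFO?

Mar 14, 809 sold [LIFO — newest first]: 293 @ $11.25 + 381 @ $11.90 + 135 @ $14.60 = $9,801.15
Ending inventory: 238 @ $12.75 + 199 @ $14.60 = $5,939.90

COGS = $9,801.15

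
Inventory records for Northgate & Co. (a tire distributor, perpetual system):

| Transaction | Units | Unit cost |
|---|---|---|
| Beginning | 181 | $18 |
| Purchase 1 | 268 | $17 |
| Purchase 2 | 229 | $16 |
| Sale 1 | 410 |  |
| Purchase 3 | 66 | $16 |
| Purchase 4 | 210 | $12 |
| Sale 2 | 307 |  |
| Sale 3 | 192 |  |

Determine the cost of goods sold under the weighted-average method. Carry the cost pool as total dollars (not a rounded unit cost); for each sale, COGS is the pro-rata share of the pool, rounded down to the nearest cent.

COGS = $14,382.88

After Beginning: 181 on hand, pool $3,258.00 (≈ $18.0000 each)
After Purchase 1: 449 on hand, pool $7,814.00 (≈ $17.4031 each)
After Purchase 2: 678 on hand, pool $11,478.00 (≈ $16.9292 each)
Sale 1, sell 410: 410/678 × $11,478.00 → $6,940.97
After Purchase 3: 334 on hand, pool $5,593.03 (≈ $16.7456 each)
After Purchase 4: 544 on hand, pool $8,113.03 (≈ $14.9137 each)
Sale 2, sell 307: 307/544 × $8,113.03 → $4,578.49
Sale 3, sell 192: 192/237 × $3,534.54 → $2,863.42
Total COGS = $6,940.97 + $4,578.49 + $2,863.42 = $14,382.88
Ending inventory (cost pool remaining) = $671.12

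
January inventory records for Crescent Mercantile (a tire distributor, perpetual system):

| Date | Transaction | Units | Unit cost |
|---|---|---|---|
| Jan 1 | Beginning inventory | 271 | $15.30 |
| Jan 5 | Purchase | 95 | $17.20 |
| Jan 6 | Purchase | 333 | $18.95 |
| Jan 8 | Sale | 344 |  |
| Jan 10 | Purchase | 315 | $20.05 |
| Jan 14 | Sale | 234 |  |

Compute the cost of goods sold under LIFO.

Jan 8, 344 sold [LIFO — newest first]: 333 @ $18.95 + 11 @ $17.20 = $6,499.55
Jan 14, 234 sold [LIFO — newest first]: 234 @ $20.05 = $4,691.70
Total COGS = $6,499.55 + $4,691.70 = $11,191.25
Ending inventory: 271 @ $15.30 + 84 @ $17.20 + 81 @ $20.05 = $7,215.15
Check: goods available $18,406.40 = COGS $11,191.25 + ending $7,215.15

COGS = $11,191.25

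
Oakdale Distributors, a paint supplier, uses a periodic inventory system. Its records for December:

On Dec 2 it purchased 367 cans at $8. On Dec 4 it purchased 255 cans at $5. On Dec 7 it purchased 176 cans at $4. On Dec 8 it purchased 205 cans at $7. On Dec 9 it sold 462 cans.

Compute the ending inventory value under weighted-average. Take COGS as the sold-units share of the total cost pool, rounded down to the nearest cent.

Ending inventory = $3,425.08

Dec 9, sell 462: 462/1003 × $6,350.00 → $2,924.92
Ending inventory (cost pool remaining) = $3,425.08
Check: goods available $6,350.00 = COGS $2,924.92 + ending $3,425.08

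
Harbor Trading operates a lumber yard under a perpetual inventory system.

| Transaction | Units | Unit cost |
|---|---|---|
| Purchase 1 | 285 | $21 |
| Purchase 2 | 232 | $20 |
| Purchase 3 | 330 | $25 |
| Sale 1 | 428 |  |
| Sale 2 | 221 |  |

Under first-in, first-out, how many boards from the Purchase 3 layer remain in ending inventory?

Sale 1 (428) [FIFO — oldest first]: 285 @ $21 + 143 @ $20 = $8,845
Sale 2 (221) [FIFO — oldest first]: 89 @ $20 + 132 @ $25 = $5,080
Total COGS = $8,845 + $5,080 = $13,925
Ending inventory: 198 @ $25 = $4,950
Check: goods available $18,875 = COGS $13,925 + ending $4,950

198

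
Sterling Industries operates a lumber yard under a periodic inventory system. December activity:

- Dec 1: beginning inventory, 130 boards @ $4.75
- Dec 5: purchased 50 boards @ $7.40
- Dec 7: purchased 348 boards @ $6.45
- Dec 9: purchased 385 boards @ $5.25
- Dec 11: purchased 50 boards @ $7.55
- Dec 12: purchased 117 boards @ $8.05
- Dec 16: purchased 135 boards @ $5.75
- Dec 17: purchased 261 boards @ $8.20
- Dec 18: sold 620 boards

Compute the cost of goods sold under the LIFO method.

COGS = $4,535.05

Dec 18, 620 sold [LIFO — newest first]: 261 @ $8.20 + 135 @ $5.75 + 117 @ $8.05 + 50 @ $7.55 + 57 @ $5.25 = $4,535.05
Ending inventory: 130 @ $4.75 + 50 @ $7.40 + 348 @ $6.45 + 328 @ $5.25 = $4,954.10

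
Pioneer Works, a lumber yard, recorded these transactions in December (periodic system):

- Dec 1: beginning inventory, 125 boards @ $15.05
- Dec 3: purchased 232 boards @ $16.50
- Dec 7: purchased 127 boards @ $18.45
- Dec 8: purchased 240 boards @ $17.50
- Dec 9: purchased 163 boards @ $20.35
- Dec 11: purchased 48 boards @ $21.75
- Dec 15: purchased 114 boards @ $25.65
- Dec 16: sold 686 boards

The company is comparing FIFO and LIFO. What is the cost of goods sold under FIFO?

COGS = $11,587.40

FIFO COGS: 125 @ $15.05 + 232 @ $16.50 + 127 @ $18.45 + 202 @ $17.50 = $11,587.40
LIFO COGS: 114 @ $25.65 + 48 @ $21.75 + 163 @ $20.35 + 240 @ $17.50 + 121 @ $18.45 = $13,717.60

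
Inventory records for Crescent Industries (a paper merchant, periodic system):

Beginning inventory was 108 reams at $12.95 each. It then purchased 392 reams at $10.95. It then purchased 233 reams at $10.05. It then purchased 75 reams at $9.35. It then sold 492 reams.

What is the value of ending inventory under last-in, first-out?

Ending inventory = $3,676.20

Sale 1 (492) [LIFO — newest first]: 75 @ $9.35 + 233 @ $10.05 + 184 @ $10.95 = $5,057.70
Ending inventory: 108 @ $12.95 + 208 @ $10.95 = $3,676.20
Check: goods available $8,733.90 = COGS $5,057.70 + ending $3,676.20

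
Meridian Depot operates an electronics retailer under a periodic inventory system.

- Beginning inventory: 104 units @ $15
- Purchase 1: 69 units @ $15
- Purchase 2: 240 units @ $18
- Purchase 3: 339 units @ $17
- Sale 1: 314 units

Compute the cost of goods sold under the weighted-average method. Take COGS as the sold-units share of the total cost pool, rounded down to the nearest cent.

COGS = $5,293.73

Sale 1, sell 314: 314/752 × $12,678.00 → $5,293.73
Ending inventory (cost pool remaining) = $7,384.27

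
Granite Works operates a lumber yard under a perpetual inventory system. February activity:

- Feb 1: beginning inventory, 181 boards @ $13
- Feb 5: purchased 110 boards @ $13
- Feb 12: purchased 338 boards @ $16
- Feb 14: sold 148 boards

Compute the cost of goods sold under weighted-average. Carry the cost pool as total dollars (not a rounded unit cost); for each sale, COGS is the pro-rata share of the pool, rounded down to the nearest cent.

After Feb 1: 181 on hand, pool $2,353.00 (≈ $13.0000 each)
After Feb 5: 291 on hand, pool $3,783.00 (≈ $13.0000 each)
After Feb 12: 629 on hand, pool $9,191.00 (≈ $14.6121 each)
Feb 14, sell 148: 148/629 × $9,191.00 → $2,162.58
Ending inventory (cost pool remaining) = $7,028.42

COGS = $2,162.58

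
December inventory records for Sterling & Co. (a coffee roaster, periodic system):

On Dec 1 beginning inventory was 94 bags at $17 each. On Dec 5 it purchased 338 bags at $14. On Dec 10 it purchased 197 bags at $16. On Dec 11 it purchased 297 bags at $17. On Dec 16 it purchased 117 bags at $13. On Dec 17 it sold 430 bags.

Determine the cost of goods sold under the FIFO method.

COGS = $6,302

Dec 17, 430 sold [FIFO — oldest first]: 94 @ $17 + 336 @ $14 = $6,302
Ending inventory: 2 @ $14 + 197 @ $16 + 297 @ $17 + 117 @ $13 = $9,750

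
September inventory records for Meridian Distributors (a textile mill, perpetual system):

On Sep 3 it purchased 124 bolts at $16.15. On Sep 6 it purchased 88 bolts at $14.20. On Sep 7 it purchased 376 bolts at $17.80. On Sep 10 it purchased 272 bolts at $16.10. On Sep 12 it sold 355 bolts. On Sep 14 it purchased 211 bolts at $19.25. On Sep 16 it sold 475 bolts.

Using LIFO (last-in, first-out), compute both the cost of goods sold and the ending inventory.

Sep 12, 355 sold [LIFO — newest first]: 272 @ $16.10 + 83 @ $17.80 = $5,856.60
Sep 16, 475 sold [LIFO — newest first]: 211 @ $19.25 + 264 @ $17.80 = $8,760.95
Total COGS = $5,856.60 + $8,760.95 = $14,617.55
Ending inventory: 124 @ $16.15 + 88 @ $14.20 + 29 @ $17.80 = $3,768.40

COGS = $14,617.55; ending inventory = $3,768.40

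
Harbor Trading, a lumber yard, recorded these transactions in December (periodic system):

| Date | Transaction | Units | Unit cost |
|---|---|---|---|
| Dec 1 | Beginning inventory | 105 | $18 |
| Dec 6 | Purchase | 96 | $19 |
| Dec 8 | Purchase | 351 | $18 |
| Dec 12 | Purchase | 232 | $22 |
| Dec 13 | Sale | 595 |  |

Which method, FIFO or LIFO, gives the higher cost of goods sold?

FIFO COGS: 105 @ $18 + 96 @ $19 + 351 @ $18 + 43 @ $22 = $10,978
LIFO COGS: 232 @ $22 + 351 @ $18 + 12 @ $19 = $11,650

LIFO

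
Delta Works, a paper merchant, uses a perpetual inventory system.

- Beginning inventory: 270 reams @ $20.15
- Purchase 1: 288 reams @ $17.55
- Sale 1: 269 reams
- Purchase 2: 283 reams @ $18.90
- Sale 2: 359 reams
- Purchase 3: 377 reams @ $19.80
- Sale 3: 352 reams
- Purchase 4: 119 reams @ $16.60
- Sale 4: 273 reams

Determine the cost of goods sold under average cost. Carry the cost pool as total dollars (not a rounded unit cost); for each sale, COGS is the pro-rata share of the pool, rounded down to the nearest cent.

After Beginning: 270 on hand, pool $5,440.50 (≈ $20.1500 each)
After Purchase 1: 558 on hand, pool $10,494.90 (≈ $18.8081 each)
Sale 1, sell 269: 269/558 × $10,494.90 → $5,059.36
After Purchase 2: 572 on hand, pool $10,784.24 (≈ $18.8536 each)
Sale 2, sell 359: 359/572 × $10,784.24 → $6,768.43
After Purchase 3: 590 on hand, pool $11,480.41 (≈ $19.4583 each)
Sale 3, sell 352: 352/590 × $11,480.41 → $6,849.32
After Purchase 4: 357 on hand, pool $6,606.49 (≈ $18.5056 each)
Sale 4, sell 273: 273/357 × $6,606.49 → $5,052.02
Total COGS = $5,059.36 + $6,768.43 + $6,849.32 + $5,052.02 = $23,729.13
Ending inventory (cost pool remaining) = $1,554.47

COGS = $23,729.13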